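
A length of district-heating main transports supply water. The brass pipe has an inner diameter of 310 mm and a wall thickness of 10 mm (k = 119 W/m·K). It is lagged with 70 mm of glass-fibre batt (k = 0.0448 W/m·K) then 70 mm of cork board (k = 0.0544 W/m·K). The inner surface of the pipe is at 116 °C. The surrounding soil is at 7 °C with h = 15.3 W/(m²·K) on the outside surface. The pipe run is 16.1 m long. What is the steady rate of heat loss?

Q ≈ 855 W

Cylindrical conduction, so R = ln(r₂/r₁)/(2πkL) per layer, in series:
R_brass pipe wall = ln(165/155)/(2π×119×16.1) = 5.194×10^-6 K/W
R_glass-fibre batt = ln(235/165)/(2π×0.0448×16.1) = 0.07803 K/W
R_cork board = ln(305/235)/(2π×0.0544×16.1) = 0.04738 K/W
R_outer film = 1/(h_o·2πr_oL) = 1/(15.3×2π×0.305×16.1) = 0.002118 K/W
R_total = 0.1275 K/W
Q = ΔT/R_total = 109/0.1275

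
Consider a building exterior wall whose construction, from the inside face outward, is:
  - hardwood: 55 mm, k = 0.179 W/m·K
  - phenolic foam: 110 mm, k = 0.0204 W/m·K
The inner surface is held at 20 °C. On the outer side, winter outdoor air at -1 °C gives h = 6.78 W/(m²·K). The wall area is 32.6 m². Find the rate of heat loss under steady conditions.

Model the wall as resistances in series:
R_hardwood = L/(kA) = 0.055/(0.179×32.6) = 0.009425 K/W
R_phenolic foam = L/(kA) = 0.11/(0.0204×32.6) = 0.1654 K/W
R_outer film = 1/(h_o·A) = 1/(6.78×32.6) = 0.004524 K/W
R_total = 0.1794 K/W
Q = ΔT / R_total = 21 / 0.1794

Q ≈ 117 W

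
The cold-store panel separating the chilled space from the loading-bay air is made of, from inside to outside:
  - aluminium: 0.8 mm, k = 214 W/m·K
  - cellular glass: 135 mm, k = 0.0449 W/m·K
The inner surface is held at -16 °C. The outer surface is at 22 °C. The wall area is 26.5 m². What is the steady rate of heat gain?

Thermal resistances in series:
R_aluminium = L/(kA) = 0.0008/(214×26.5) = 1.411×10^-7 K/W
R_cellular glass = L/(kA) = 0.135/(0.0449×26.5) = 0.1135 K/W
R_total = 0.1135 K/W
Q = ΔT / R_total = 38 / 0.1135

Q ≈ 335 W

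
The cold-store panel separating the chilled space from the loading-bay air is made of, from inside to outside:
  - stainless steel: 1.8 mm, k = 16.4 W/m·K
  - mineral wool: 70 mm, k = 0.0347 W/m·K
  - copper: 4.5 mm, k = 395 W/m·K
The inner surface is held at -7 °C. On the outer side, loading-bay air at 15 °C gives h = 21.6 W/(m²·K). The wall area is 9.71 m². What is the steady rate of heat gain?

Q ≈ 104 W

Thermal resistances in series:
R_stainless steel = L/(kA) = 0.0018/(16.4×9.71) = 1.13×10^-5 K/W
R_mineral wool = L/(kA) = 0.07/(0.0347×9.71) = 0.2078 K/W
R_copper = L/(kA) = 0.0045/(395×9.71) = 1.173×10^-6 K/W
R_outer film = 1/(h_o·A) = 1/(21.6×9.71) = 0.004768 K/W
R_total = 0.2125 K/W
Q = ΔT / R_total = 22 / 0.2125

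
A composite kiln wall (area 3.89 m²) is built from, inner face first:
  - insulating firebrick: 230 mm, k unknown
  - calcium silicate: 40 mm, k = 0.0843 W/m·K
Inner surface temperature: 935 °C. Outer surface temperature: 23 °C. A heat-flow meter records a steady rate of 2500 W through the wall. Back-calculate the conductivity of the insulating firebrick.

Model the wall as resistances in series:
R_calcium silicate = L/(kA) = 0.04/(0.0843×3.89) = 0.122 K/W
Sum of known resistances R_other = 0.122 K/W
Total R = ΔT/Q = 912/2500 = 0.3648 K/W
R_insulating firebrick = R_total − R_other = 0.2428 K/W
k = L/(R·A) = 0.23/(0.2428×3.89)

k ≈ 0.243 W/(m·K)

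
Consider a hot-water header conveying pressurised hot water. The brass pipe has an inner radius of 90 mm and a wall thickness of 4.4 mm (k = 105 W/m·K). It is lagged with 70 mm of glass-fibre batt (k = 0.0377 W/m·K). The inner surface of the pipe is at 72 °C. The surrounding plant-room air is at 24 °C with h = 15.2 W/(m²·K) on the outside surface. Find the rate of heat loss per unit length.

q′ ≈ 20 W/m

Treating each annulus and film as a series resistance:
R_brass pipe wall = ln(94.4/90)/(2π×105×1) = 7.235×10^-5 K/W
R_glass-fibre batt = ln(164.4/94.4)/(2π×0.0377×1) = 2.342 K/W
R_outer film = 1/(h_o·2πr_oL) = 1/(15.2×2π×0.1644×1) = 0.06369 K/W
R_total = 2.406 K/W
Q = ΔT/R_total = 48/2.406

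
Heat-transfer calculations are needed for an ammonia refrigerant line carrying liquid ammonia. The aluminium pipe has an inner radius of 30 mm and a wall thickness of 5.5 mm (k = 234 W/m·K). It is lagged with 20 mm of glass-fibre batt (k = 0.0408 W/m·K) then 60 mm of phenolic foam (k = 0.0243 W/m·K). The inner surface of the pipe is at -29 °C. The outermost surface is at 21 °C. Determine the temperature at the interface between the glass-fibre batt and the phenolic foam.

For a radial system each layer contributes R = ln(r_out/r_in)/(2πkL); films add R = 1/(hA).
R_aluminium pipe wall = ln(35.5/30)/(2π×234×1) = 1.145×10^-4 K/W
R_glass-fibre batt = ln(55.5/35.5)/(2π×0.0408×1) = 1.743 K/W
R_phenolic foam = ln(115.5/55.5)/(2π×0.0243×1) = 4.8 K/W
R_total = 6.543 K/W
Q = ΔT/R_total = 50/6.543
Q = 7.64 W/m
T_interface = T_inner + Q·ΣR(inner→interface) = -29 + 7.64×1.743

T ≈ -15.7 °C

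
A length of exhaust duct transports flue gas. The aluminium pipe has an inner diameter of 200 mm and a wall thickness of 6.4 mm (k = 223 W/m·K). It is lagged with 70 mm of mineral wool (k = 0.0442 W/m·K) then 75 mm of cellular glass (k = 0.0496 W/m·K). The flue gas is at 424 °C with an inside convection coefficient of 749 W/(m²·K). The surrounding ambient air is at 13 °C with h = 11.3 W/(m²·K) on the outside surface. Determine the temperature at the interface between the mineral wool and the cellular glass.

Radial resistances (cylindrical: R_cond = ln(r_o/r_i)/(2πkL), R_conv = 1/(h·2πrL)):
R_inner film = 1/(h_i·2πr₁L) = 1/(749×2π×0.1×1) = 0.002125 K/W
R_aluminium pipe wall = ln(106.4/100)/(2π×223×1) = 4.427×10^-5 K/W
R_mineral wool = ln(176.4/106.4)/(2π×0.0442×1) = 1.82 K/W
R_cellular glass = ln(251.4/176.4)/(2π×0.0496×1) = 1.137 K/W
R_outer film = 1/(h_o·2πr_oL) = 1/(11.3×2π×0.2514×1) = 0.05602 K/W
R_total = 3.015 K/W
Q = ΔT/R_total = 411/3.015
Q = 136 W/m
T_interface = T_inner − Q·ΣR(inner→interface) = 424 − 136×1.823

T ≈ 176 °C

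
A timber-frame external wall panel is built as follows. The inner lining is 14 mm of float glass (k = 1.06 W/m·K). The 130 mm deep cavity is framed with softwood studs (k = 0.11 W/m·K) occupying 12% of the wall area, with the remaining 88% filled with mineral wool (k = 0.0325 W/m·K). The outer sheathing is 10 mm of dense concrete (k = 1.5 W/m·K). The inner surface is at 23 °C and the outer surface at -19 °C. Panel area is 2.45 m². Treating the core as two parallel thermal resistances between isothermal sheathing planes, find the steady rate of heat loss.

Sheathing layers in series; stud and cavity paths in parallel between them.
R_inner = 0.014/(1.06×2.45) = 0.005391 K/W
R_stud  = 0.13/(0.11×0.12×2.45) = 4.02 K/W
R_cav   = 0.13/(0.0325×0.88×2.45) = 1.855 K/W
1/R_core = 1/R_stud + 1/R_cav → R_core = 1.269 K/W
R_outer = 0.01/(1.5×2.45) = 0.002721 K/W
R_total = 1.278 K/W
Q = ΔT/R_total = 42/1.278

Q ≈ 32.9 W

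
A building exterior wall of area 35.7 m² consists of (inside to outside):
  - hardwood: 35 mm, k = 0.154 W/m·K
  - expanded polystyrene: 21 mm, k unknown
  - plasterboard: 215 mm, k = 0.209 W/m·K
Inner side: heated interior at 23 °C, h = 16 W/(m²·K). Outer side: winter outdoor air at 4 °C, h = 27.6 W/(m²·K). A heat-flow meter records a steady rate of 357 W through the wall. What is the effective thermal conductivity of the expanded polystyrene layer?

Series thermal resistances:
R_inner film = 1/(h_i·A) = 1/(16×35.7) = 0.001751 K/W
R_hardwood = L/(kA) = 0.035/(0.154×35.7) = 0.006366 K/W
R_plasterboard = L/(kA) = 0.215/(0.209×35.7) = 0.02882 K/W
R_outer film = 1/(h_o·A) = 1/(27.6×35.7) = 0.001015 K/W
Sum of known resistances R_other = 0.03795 K/W
Total R = ΔT/Q = 19/357 = 0.05322 K/W
R_expanded polystyrene = R_total − R_other = 0.01527 K/W
k = L/(R·A) = 0.021/(0.01527×35.7)

k ≈ 0.0385 W/(m·K)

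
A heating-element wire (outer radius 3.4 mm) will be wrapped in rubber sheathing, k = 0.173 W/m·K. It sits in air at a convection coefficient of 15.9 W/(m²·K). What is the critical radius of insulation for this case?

r_cr ≈ 10.9 mm

For a cylinder r_cr = k/h = 0.173/15.9
r_cr = 10.9 mm; since the bare radius (3.4 mm) is below r_cr, adding a thin layer of insulation will *increase* heat loss.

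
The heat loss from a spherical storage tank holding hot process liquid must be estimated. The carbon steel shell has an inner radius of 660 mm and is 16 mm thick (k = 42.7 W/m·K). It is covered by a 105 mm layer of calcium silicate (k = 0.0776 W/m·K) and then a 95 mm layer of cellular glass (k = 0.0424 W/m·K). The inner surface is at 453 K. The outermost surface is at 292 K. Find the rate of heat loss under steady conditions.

For a spherical shell R = (1/r₁ − 1/r₂)/(4πk); film R = 1/(h·4πr²). In series:
R_carbon steel shell = (1/0.66 − 1/0.676)/(4π×42.7) = 6.683×10^-5 K/W
R_calcium silicate = (1/0.676 − 1/0.781)/(4π×0.0776) = 0.2039 K/W
R_cellular glass = (1/0.781 − 1/0.876)/(4π×0.0424) = 0.2606 K/W
R_total = 0.4646 K/W
Q = ΔT/R_total = 161/0.4646

Q ≈ 347 W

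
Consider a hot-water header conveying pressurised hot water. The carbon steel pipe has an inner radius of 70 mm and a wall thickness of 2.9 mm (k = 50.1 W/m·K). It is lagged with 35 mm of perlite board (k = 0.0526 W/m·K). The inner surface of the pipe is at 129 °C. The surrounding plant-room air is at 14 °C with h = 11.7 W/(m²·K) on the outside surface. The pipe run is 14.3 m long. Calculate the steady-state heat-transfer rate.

Radial resistances (cylindrical: R_cond = ln(r_o/r_i)/(2πkL), R_conv = 1/(h·2πrL)):
R_carbon steel pipe wall = ln(72.9/70)/(2π×50.1×14.3) = 9.018×10^-6 K/W
R_perlite board = ln(107.9/72.9)/(2π×0.0526×14.3) = 0.08297 K/W
R_outer film = 1/(h_o·2πr_oL) = 1/(11.7×2π×0.1079×14.3) = 0.008816 K/W
R_total = 0.09179 K/W
Q = ΔT/R_total = 115/0.09179

Q ≈ 1250 W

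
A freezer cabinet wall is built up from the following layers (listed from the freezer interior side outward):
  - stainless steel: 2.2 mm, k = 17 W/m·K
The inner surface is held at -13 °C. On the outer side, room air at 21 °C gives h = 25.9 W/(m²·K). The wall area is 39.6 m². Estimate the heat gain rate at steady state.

Q ≈ 34800 W

Model the wall as resistances in series:
R_stainless steel = L/(kA) = 0.0022/(17×39.6) = 3.268×10^-6 K/W
R_outer film = 1/(h_o·A) = 1/(25.9×39.6) = 9.75×10^-4 K/W
R_total = 9.783×10^-4 K/W
Q = ΔT / R_total = 34 / 9.783×10^-4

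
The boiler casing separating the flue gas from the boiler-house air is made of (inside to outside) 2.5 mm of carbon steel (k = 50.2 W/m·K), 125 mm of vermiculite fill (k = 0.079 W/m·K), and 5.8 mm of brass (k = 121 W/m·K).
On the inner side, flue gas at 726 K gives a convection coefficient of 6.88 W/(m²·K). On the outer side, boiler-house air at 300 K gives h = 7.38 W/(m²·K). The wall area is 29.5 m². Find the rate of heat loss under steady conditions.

Model the wall as resistances in series:
R_inner film = 1/(h_i·A) = 1/(6.88×29.5) = 0.004927 K/W
R_carbon steel = L/(kA) = 0.0025/(50.2×29.5) = 1.688×10^-6 K/W
R_vermiculite fill = L/(kA) = 0.125/(0.079×29.5) = 0.05364 K/W
R_brass = L/(kA) = 0.0058/(121×29.5) = 1.625×10^-6 K/W
R_outer film = 1/(h_o·A) = 1/(7.38×29.5) = 0.004593 K/W
R_total = 0.06316 K/W
Q = ΔT / R_total = 426 / 0.06316

Q ≈ 6740 W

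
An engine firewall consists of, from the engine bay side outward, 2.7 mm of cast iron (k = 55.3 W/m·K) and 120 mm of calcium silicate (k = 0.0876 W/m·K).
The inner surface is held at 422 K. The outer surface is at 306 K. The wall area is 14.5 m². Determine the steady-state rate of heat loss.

Treating each layer as a thermal resistance in series:
R_cast iron = L/(kA) = 0.0027/(55.3×14.5) = 3.367×10^-6 K/W
R_calcium silicate = L/(kA) = 0.12/(0.0876×14.5) = 0.09447 K/W
R_total = 0.09448 K/W
Q = ΔT / R_total = 116 / 0.09448

Q ≈ 1230 W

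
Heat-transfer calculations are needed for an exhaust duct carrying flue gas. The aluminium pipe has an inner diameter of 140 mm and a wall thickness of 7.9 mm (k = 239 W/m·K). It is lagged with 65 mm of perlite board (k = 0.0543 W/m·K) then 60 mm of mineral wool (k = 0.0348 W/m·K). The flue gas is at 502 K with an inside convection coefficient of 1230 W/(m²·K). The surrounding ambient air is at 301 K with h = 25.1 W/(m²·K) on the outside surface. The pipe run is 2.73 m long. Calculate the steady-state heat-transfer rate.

Q ≈ 161 W

Cylindrical conduction, so R = ln(r₂/r₁)/(2πkL) per layer, in series:
R_inner film = 1/(h_i·2πr₁L) = 1/(1230×2π×0.07×2.73) = 6.771×10^-4 K/W
R_aluminium pipe wall = ln(77.9/70)/(2π×239×2.73) = 2.608×10^-5 K/W
R_perlite board = ln(142.9/77.9)/(2π×0.0543×2.73) = 0.6514 K/W
R_mineral wool = ln(202.9/142.9)/(2π×0.0348×2.73) = 0.5873 K/W
R_outer film = 1/(h_o·2πr_oL) = 1/(25.1×2π×0.2029×2.73) = 0.01145 K/W
R_total = 1.251 K/W
Q = ΔT/R_total = 201/1.251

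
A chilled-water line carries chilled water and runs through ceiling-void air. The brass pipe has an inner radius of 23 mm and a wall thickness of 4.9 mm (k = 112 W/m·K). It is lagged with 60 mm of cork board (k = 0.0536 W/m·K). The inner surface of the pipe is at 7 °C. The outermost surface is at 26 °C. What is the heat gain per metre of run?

q′ ≈ 5.58 W/m

Per-layer cylindrical resistances, series-summed:
R_brass pipe wall = ln(27.9/23)/(2π×112×1) = 2.744×10^-4 K/W
R_cork board = ln(87.9/27.9)/(2π×0.0536×1) = 3.407 K/W
R_total = 3.408 K/W
Q = ΔT/R_total = 19/3.408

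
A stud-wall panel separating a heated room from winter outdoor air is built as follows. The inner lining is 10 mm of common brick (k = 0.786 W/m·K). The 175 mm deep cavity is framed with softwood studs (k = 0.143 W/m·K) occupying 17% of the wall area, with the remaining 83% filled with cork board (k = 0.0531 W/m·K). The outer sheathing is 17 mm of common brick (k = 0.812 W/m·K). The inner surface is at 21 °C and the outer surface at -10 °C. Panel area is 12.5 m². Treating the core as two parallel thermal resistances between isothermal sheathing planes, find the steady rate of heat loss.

Q ≈ 149 W

Sheathing layers in series; stud and cavity paths in parallel between them.
R_inner = 0.01/(0.786×12.5) = 0.001018 K/W
R_stud  = 0.175/(0.143×0.17×12.5) = 0.5759 K/W
R_cav   = 0.175/(0.0531×0.83×12.5) = 0.3177 K/W
1/R_core = 1/R_stud + 1/R_cav → R_core = 0.2047 K/W
R_outer = 0.017/(0.812×12.5) = 0.001675 K/W
R_total = 0.2074 K/W
Q = ΔT/R_total = 31/0.2074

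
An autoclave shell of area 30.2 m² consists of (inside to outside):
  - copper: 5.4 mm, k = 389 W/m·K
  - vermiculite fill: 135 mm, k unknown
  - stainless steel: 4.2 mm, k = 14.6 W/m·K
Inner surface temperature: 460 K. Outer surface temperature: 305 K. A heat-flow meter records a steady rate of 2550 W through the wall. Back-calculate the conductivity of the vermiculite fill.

k ≈ 0.0736 W/(m·K)

Thermal resistances in series:
R_copper = L/(kA) = 0.0054/(389×30.2) = 4.597×10^-7 K/W
R_stainless steel = L/(kA) = 0.0042/(14.6×30.2) = 9.526×10^-6 K/W
Sum of known resistances R_other = 9.985×10^-6 K/W
Total R = ΔT/Q = 155/2550 = 0.06078 K/W
R_vermiculite fill = R_total − R_other = 0.06077 K/W
k = L/(R·A) = 0.135/(0.06077×30.2)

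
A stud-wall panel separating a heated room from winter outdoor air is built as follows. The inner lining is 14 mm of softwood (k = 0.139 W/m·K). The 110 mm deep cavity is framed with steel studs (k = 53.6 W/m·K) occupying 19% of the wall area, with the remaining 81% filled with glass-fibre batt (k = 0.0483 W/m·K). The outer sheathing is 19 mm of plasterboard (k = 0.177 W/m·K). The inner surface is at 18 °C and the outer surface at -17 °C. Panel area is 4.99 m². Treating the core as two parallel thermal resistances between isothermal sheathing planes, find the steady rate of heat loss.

Sheathing layers in series; stud and cavity paths in parallel between them.
R_inner = 0.014/(0.139×4.99) = 0.02018 K/W
R_stud  = 0.11/(53.6×0.19×4.99) = 0.002165 K/W
R_cav   = 0.11/(0.0483×0.81×4.99) = 0.5635 K/W
1/R_core = 1/R_stud + 1/R_cav → R_core = 0.002156 K/W
R_outer = 0.019/(0.177×4.99) = 0.02151 K/W
R_total = 0.04385 K/W
Q = ΔT/R_total = 35/0.04385

Q ≈ 798 W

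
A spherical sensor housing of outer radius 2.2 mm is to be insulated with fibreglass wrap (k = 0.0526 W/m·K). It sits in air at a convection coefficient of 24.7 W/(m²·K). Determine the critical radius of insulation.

For a sphere r_cr = 2k/h = 2×0.0526/24.7
r_cr = 4.26 mm; since the bare radius (2.2 mm) is below r_cr, adding a thin layer of insulation will *increase* heat loss.

r_cr ≈ 4.26 mm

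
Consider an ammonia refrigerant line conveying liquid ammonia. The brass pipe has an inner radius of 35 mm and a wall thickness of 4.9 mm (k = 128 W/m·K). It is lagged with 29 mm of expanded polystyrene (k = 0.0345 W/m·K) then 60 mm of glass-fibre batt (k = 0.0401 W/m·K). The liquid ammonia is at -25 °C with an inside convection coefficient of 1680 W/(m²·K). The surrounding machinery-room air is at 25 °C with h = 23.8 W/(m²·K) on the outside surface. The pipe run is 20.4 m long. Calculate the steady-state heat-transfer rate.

Q ≈ 202 W

Cylindrical conduction, so R = ln(r₂/r₁)/(2πkL) per layer, in series:
R_inner film = 1/(h_i·2πr₁L) = 1/(1680×2π×0.035×20.4) = 1.327×10^-4 K/W
R_brass pipe wall = ln(39.9/35)/(2π×128×20.4) = 7.986×10^-6 K/W
R_expanded polystyrene = ln(68.9/39.9)/(2π×0.0345×20.4) = 0.1235 K/W
R_glass-fibre batt = ln(128.9/68.9)/(2π×0.0401×20.4) = 0.1219 K/W
R_outer film = 1/(h_o·2πr_oL) = 1/(23.8×2π×0.1289×20.4) = 0.002543 K/W
R_total = 0.2481 K/W
Q = ΔT/R_total = 50/0.2481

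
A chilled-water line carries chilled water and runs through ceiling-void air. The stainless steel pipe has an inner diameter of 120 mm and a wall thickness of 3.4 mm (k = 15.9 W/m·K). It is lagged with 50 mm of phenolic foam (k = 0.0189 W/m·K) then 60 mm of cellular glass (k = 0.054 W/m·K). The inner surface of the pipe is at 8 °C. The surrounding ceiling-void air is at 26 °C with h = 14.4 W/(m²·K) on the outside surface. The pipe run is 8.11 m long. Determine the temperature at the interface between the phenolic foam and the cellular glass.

T ≈ 22.2 °C

Radial resistances (cylindrical: R_cond = ln(r_o/r_i)/(2πkL), R_conv = 1/(h·2πrL)):
R_stainless steel pipe wall = ln(63.4/60)/(2π×15.9×8.11) = 6.803×10^-5 K/W
R_phenolic foam = ln(113.4/63.4)/(2π×0.0189×8.11) = 0.6037 K/W
R_cellular glass = ln(173.4/113.4)/(2π×0.054×8.11) = 0.1543 K/W
R_outer film = 1/(h_o·2πr_oL) = 1/(14.4×2π×0.1734×8.11) = 0.007859 K/W
R_total = 0.766 K/W
Q = ΔT/R_total = 18/0.766
Q = 23.5 W
T_interface = T_inner + Q·ΣR(inner→interface) = 8 + 23.5×0.6038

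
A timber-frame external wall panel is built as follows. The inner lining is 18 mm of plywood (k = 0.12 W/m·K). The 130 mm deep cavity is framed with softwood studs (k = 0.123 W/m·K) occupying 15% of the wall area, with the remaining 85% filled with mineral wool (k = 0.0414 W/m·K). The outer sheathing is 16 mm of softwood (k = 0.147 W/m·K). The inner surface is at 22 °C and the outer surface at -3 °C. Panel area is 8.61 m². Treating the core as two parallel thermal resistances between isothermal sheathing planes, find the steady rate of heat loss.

Q ≈ 80.2 W

Sheathing layers in series; stud and cavity paths in parallel between them.
R_inner = 0.018/(0.12×8.61) = 0.01742 K/W
R_stud  = 0.13/(0.123×0.15×8.61) = 0.8184 K/W
R_cav   = 0.13/(0.0414×0.85×8.61) = 0.4291 K/W
1/R_core = 1/R_stud + 1/R_cav → R_core = 0.2815 K/W
R_outer = 0.016/(0.147×8.61) = 0.01264 K/W
R_total = 0.3115 K/W
Q = ΔT/R_total = 25/0.3115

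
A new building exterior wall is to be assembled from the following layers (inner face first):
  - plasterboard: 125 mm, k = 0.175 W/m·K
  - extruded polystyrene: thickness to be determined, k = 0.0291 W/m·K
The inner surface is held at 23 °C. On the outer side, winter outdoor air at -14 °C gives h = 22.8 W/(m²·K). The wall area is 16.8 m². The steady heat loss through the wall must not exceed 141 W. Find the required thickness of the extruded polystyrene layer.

L ≈ 106 mm

Using the resistance-network approach (series):
R_plasterboard = L/(kA) = 0.125/(0.175×16.8) = 0.04252 K/W
R_outer film = 1/(h_o·A) = 1/(22.8×16.8) = 0.002611 K/W
Sum of the known resistances R_other = 0.04513 K/W
Required total resistance R_tot = ΔT/Q_allow = 37/141 = 0.2624 K/W
R_extruded polystyrene = R_tot − R_other = 0.2173 K/W
L = R·k·A = 0.2173×0.0291×16.8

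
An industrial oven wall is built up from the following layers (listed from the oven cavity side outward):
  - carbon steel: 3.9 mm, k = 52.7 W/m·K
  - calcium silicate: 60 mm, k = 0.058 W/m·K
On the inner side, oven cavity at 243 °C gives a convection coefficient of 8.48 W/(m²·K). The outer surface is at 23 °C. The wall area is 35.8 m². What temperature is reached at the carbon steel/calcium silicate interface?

T ≈ 220 °C

Treating each layer as a thermal resistance in series:
R_inner film = 1/(h_i·A) = 1/(8.48×35.8) = 0.003294 K/W
R_carbon steel = L/(kA) = 0.0039/(52.7×35.8) = 2.067×10^-6 K/W
R_calcium silicate = L/(kA) = 0.06/(0.058×35.8) = 0.0289 K/W
R_total = 0.03219 K/W;  Q = ΔT/R_total = 220/0.03219 = 6834 W
T_interface = T_inner − Q·ΣR(inner→interface) = 243 − 6830×0.003296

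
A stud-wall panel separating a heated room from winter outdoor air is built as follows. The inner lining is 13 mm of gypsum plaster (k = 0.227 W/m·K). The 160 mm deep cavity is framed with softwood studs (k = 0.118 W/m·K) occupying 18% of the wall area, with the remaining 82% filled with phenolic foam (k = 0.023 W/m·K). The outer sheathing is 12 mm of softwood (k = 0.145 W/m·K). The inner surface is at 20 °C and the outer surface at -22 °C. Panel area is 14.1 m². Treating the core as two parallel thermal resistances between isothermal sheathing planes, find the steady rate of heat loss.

Q ≈ 143 W

Sheathing layers in series; stud and cavity paths in parallel between them.
R_inner = 0.013/(0.227×14.1) = 0.004062 K/W
R_stud  = 0.16/(0.118×0.18×14.1) = 0.5343 K/W
R_cav   = 0.16/(0.023×0.82×14.1) = 0.6017 K/W
1/R_core = 1/R_stud + 1/R_cav → R_core = 0.283 K/W
R_outer = 0.012/(0.145×14.1) = 0.005869 K/W
R_total = 0.2929 K/W
Q = ΔT/R_total = 42/0.2929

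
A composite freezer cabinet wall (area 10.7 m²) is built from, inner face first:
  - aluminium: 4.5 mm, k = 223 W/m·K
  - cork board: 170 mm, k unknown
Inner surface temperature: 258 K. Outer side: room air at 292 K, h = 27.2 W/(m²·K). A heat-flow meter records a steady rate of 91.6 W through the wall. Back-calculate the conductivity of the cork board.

k ≈ 0.0432 W/(m·K)

Treating each layer as a thermal resistance in series:
R_aluminium = L/(kA) = 0.0045/(223×10.7) = 1.886×10^-6 K/W
R_outer film = 1/(h_o·A) = 1/(27.2×10.7) = 0.003436 K/W
Sum of known resistances R_other = 0.003438 K/W
Total R = ΔT/Q = 34/91.6 = 0.3712 K/W
R_cork board = R_total − R_other = 0.3677 K/W
k = L/(R·A) = 0.17/(0.3677×10.7)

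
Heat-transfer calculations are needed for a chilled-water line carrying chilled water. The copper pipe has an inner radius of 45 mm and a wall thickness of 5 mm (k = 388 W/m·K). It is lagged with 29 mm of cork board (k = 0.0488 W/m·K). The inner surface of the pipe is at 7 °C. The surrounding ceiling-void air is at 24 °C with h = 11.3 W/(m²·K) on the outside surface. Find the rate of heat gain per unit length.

q′ ≈ 10.2 W/m

Radial resistances (cylindrical: R_cond = ln(r_o/r_i)/(2πkL), R_conv = 1/(h·2πrL)):
R_copper pipe wall = ln(50/45)/(2π×388×1) = 4.322×10^-5 K/W
R_cork board = ln(79/50)/(2π×0.0488×1) = 1.492 K/W
R_outer film = 1/(h_o·2πr_oL) = 1/(11.3×2π×0.079×1) = 0.1783 K/W
R_total = 1.67 K/W
Q = ΔT/R_total = 17/1.67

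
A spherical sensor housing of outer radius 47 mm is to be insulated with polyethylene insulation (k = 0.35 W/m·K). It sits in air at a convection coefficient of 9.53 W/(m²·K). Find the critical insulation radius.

For a sphere r_cr = 2k/h = 2×0.35/9.53
r_cr = 73.5 mm; since the bare radius (47 mm) is below r_cr, adding a thin layer of insulation will *increase* heat loss.

r_cr ≈ 73.5 mm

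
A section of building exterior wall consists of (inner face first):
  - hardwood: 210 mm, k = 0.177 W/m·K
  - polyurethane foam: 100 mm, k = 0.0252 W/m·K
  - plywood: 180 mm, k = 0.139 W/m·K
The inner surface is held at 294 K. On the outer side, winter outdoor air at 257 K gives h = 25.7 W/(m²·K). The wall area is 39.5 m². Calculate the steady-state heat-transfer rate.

Q ≈ 225 W

Thermal resistances in series:
R_hardwood = L/(kA) = 0.21/(0.177×39.5) = 0.03004 K/W
R_polyurethane foam = L/(kA) = 0.1/(0.0252×39.5) = 0.1005 K/W
R_plywood = L/(kA) = 0.18/(0.139×39.5) = 0.03278 K/W
R_outer film = 1/(h_o·A) = 1/(25.7×39.5) = 9.851×10^-4 K/W
R_total = 0.1643 K/W
Q = ΔT / R_total = 37 / 0.1643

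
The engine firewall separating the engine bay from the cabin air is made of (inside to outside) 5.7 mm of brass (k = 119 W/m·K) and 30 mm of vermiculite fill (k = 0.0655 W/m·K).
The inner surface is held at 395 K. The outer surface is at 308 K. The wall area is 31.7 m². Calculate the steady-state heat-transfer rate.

Series thermal resistances:
R_brass = L/(kA) = 0.0057/(119×31.7) = 1.511×10^-6 K/W
R_vermiculite fill = L/(kA) = 0.03/(0.0655×31.7) = 0.01445 K/W
R_total = 0.01445 K/W
Q = ΔT / R_total = 87 / 0.01445

Q ≈ 6020 W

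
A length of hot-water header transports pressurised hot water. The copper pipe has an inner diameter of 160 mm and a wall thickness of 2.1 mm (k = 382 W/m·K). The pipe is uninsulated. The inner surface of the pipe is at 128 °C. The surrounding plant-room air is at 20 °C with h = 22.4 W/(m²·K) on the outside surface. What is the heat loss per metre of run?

q′ ≈ 1250 W/m

Cylindrical conduction, so R = ln(r₂/r₁)/(2πkL) per layer, in series:
R_copper pipe wall = ln(82.1/80)/(2π×382×1) = 1.08×10^-5 K/W
R_outer film = 1/(h_o·2πr_oL) = 1/(22.4×2π×0.0821×1) = 0.08654 K/W
R_total = 0.08655 K/W
Q = ΔT/R_total = 108/0.08655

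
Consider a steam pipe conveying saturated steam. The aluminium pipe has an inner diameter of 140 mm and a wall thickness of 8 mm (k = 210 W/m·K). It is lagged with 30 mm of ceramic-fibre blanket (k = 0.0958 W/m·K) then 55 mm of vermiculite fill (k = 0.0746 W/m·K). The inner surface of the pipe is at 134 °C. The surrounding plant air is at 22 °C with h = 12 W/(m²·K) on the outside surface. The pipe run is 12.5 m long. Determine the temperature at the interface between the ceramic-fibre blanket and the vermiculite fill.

T ≈ 93.6 °C

Treating each annulus and film as a series resistance:
R_aluminium pipe wall = ln(78/70)/(2π×210×12.5) = 6.561×10^-6 K/W
R_ceramic-fibre blanket = ln(108/78)/(2π×0.0958×12.5) = 0.04325 K/W
R_vermiculite fill = ln(163/108)/(2π×0.0746×12.5) = 0.07025 K/W
R_outer film = 1/(h_o·2πr_oL) = 1/(12×2π×0.163×12.5) = 0.006509 K/W
R_total = 0.12 K/W
Q = ΔT/R_total = 112/0.12
Q = 933 W
T_interface = T_inner − Q·ΣR(inner→interface) = 134 − 933×0.04326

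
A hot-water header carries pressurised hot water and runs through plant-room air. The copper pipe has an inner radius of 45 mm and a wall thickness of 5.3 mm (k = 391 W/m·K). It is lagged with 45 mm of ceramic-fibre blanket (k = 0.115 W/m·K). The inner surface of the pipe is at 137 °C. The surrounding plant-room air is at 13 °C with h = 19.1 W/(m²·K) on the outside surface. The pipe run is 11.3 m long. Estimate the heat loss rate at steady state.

Q ≈ 1440 W

Cylindrical conduction, so R = ln(r₂/r₁)/(2πkL) per layer, in series:
R_copper pipe wall = ln(50.3/45)/(2π×391×11.3) = 4.011×10^-6 K/W
R_ceramic-fibre blanket = ln(95.3/50.3)/(2π×0.115×11.3) = 0.07826 K/W
R_outer film = 1/(h_o·2πr_oL) = 1/(19.1×2π×0.0953×11.3) = 0.007738 K/W
R_total = 0.08601 K/W
Q = ΔT/R_total = 124/0.08601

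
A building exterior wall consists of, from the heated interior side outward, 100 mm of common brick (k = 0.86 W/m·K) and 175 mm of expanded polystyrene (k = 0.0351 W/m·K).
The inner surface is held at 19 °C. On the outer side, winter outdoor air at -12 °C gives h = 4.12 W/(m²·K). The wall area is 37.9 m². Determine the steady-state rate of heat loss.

Model the wall as resistances in series:
R_common brick = L/(kA) = 0.1/(0.86×37.9) = 0.003068 K/W
R_expanded polystyrene = L/(kA) = 0.175/(0.0351×37.9) = 0.1316 K/W
R_outer film = 1/(h_o·A) = 1/(4.12×37.9) = 0.006404 K/W
R_total = 0.141 K/W
Q = ΔT / R_total = 31 / 0.141

Q ≈ 220 W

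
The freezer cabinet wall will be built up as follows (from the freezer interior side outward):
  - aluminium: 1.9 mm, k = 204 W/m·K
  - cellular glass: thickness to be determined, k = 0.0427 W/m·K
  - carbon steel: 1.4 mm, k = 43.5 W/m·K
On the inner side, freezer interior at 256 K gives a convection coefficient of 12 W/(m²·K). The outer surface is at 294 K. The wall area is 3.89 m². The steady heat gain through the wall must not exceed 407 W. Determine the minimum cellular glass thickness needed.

Series thermal resistances:
R_inner film = 1/(h_i·A) = 1/(12×3.89) = 0.02142 K/W
R_aluminium = L/(kA) = 0.0019/(204×3.89) = 2.394×10^-6 K/W
R_carbon steel = L/(kA) = 0.0014/(43.5×3.89) = 8.273×10^-6 K/W
Sum of the known resistances R_other = 0.02143 K/W
Required total resistance R_tot = ΔT/Q_allow = 38/407 = 0.09337 K/W
R_cellular glass = R_tot − R_other = 0.07193 K/W
L = R·k·A = 0.07193×0.0427×3.89

L ≈ 11.9 mm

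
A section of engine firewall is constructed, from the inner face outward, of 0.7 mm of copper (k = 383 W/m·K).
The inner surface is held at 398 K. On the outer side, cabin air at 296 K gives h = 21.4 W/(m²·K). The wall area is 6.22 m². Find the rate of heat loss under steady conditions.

Series thermal resistances:
R_copper = L/(kA) = 0.0007/(383×6.22) = 2.938×10^-7 K/W
R_outer film = 1/(h_o·A) = 1/(21.4×6.22) = 0.007513 K/W
R_total = 0.007513 K/W
Q = ΔT / R_total = 102 / 0.007513

Q ≈ 13600 W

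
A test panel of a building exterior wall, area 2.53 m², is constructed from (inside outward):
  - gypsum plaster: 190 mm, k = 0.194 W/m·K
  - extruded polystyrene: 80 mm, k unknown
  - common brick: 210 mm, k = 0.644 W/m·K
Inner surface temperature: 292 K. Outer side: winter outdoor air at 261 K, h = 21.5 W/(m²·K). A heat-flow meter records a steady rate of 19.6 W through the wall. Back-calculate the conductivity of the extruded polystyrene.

k ≈ 0.0302 W/(m·K)

Thermal resistances in series:
R_gypsum plaster = L/(kA) = 0.19/(0.194×2.53) = 0.3871 K/W
R_common brick = L/(kA) = 0.21/(0.644×2.53) = 0.1289 K/W
R_outer film = 1/(h_o·A) = 1/(21.5×2.53) = 0.01838 K/W
Sum of known resistances R_other = 0.5344 K/W
Total R = ΔT/Q = 31/19.6 = 1.582 K/W
R_extruded polystyrene = R_total − R_other = 1.047 K/W
k = L/(R·A) = 0.08/(1.047×2.53)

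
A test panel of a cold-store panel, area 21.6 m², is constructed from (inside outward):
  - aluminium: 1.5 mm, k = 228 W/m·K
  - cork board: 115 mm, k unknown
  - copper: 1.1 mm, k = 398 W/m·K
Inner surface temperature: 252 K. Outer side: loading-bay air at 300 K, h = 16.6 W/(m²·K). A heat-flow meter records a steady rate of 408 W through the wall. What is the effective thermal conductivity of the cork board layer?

k ≈ 0.0464 W/(m·K)

Series thermal resistances:
R_aluminium = L/(kA) = 0.0015/(228×21.6) = 3.046×10^-7 K/W
R_copper = L/(kA) = 0.0011/(398×21.6) = 1.28×10^-7 K/W
R_outer film = 1/(h_o·A) = 1/(16.6×21.6) = 0.002789 K/W
Sum of known resistances R_other = 0.002789 K/W
Total R = ΔT/Q = 48/408 = 0.1176 K/W
R_cork board = R_total − R_other = 0.1149 K/W
k = L/(R·A) = 0.115/(0.1149×21.6)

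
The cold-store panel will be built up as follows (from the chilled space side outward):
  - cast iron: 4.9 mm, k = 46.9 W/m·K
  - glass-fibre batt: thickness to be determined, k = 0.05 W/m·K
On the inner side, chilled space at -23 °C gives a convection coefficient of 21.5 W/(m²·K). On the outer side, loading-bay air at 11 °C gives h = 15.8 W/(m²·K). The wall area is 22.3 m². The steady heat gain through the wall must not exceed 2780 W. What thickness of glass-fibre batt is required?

L ≈ 8.14 mm

Using the resistance-network approach (series):
R_inner film = 1/(h_i·A) = 1/(21.5×22.3) = 0.002086 K/W
R_cast iron = L/(kA) = 0.0049/(46.9×22.3) = 4.685×10^-6 K/W
R_outer film = 1/(h_o·A) = 1/(15.8×22.3) = 0.002838 K/W
Sum of the known resistances R_other = 0.004929 K/W
Required total resistance R_tot = ΔT/Q_allow = 34/2780 = 0.01223 K/W
R_glass-fibre batt = R_tot − R_other = 0.007302 K/W
L = R·k·A = 0.007302×0.05×22.3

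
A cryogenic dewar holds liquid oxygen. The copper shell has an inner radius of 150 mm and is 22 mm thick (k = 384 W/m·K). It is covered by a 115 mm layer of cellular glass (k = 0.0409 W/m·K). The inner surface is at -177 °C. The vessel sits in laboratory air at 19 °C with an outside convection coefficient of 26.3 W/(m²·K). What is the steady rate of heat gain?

Radial (spherical) resistances in series:
R_copper shell = (1/0.15 − 1/0.172)/(4π×384) = 1.767×10^-4 K/W
R_cellular glass = (1/0.172 − 1/0.287)/(4π×0.0409) = 4.533 K/W
R_outer film = 1/(h·4πr_o²) = 1/(26.3×4π×0.287²) = 0.03673 K/W
R_total = 4.57 K/W
Q = ΔT/R_total = 196/4.57

Q ≈ 42.9 W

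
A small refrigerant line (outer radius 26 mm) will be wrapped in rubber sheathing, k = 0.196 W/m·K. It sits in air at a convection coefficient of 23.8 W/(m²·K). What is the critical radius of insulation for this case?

r_cr ≈ 8.24 mm

For a cylinder r_cr = k/h = 0.196/23.8
r_cr = 8.24 mm; since the bare radius (26 mm) is above r_cr, any added insulation will reduce heat loss.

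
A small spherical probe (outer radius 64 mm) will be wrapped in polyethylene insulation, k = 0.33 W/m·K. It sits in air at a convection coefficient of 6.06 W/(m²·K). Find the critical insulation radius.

r_cr ≈ 109 mm

For a sphere r_cr = 2k/h = 2×0.33/6.06
r_cr = 109 mm; since the bare radius (64 mm) is below r_cr, adding a thin layer of insulation will *increase* heat loss.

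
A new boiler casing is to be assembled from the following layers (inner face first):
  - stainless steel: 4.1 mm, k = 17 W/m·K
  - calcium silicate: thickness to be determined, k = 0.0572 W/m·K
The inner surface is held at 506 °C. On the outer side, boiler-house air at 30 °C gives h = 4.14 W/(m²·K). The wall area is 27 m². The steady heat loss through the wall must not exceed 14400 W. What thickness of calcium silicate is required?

L ≈ 37.2 mm

Series thermal resistances:
R_stainless steel = L/(kA) = 0.0041/(17×27) = 8.932×10^-6 K/W
R_outer film = 1/(h_o·A) = 1/(4.14×27) = 0.008946 K/W
Sum of the known resistances R_other = 0.008955 K/W
Required total resistance R_tot = ΔT/Q_allow = 476/14400 = 0.03306 K/W
R_calcium silicate = R_tot − R_other = 0.0241 K/W
L = R·k·A = 0.0241×0.0572×27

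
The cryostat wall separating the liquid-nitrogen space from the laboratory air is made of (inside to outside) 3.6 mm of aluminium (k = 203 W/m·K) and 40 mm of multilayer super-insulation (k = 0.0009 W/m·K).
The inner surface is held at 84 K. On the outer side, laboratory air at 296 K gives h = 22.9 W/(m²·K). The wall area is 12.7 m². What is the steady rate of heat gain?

Model the wall as resistances in series:
R_aluminium = L/(kA) = 0.0036/(203×12.7) = 1.396×10^-6 K/W
R_multilayer super-insulation = L/(kA) = 0.04/(0.0009×12.7) = 3.5 K/W
R_outer film = 1/(h_o·A) = 1/(22.9×12.7) = 0.003438 K/W
R_total = 3.503 K/W
Q = ΔT / R_total = 212 / 3.503

Q ≈ 60.5 W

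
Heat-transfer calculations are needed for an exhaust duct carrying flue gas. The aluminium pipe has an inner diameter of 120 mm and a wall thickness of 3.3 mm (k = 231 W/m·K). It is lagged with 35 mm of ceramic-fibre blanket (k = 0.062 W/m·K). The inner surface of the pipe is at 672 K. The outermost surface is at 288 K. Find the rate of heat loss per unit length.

Treating each annulus and film as a series resistance:
R_aluminium pipe wall = ln(63.3/60)/(2π×231×1) = 3.689×10^-5 K/W
R_ceramic-fibre blanket = ln(98.3/63.3)/(2π×0.062×1) = 1.13 K/W
R_total = 1.13 K/W
Q = ΔT/R_total = 384/1.13

q′ ≈ 340 W/m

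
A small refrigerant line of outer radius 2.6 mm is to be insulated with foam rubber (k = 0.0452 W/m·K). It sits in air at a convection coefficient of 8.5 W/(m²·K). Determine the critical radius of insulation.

For a cylinder r_cr = k/h = 0.0452/8.5
r_cr = 5.32 mm; since the bare radius (2.6 mm) is below r_cr, adding a thin layer of insulation will *increase* heat loss.

r_cr ≈ 5.32 mm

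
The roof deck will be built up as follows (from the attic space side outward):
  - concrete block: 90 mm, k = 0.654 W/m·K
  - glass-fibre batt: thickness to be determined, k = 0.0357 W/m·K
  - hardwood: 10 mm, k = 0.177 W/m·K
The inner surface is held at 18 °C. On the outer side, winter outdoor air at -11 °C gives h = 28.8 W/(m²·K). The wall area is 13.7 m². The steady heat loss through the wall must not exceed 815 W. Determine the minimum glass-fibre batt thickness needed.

L ≈ 9.23 mm

Model the wall as resistances in series:
R_concrete block = L/(kA) = 0.09/(0.654×13.7) = 0.01004 K/W
R_hardwood = L/(kA) = 0.01/(0.177×13.7) = 0.004124 K/W
R_outer film = 1/(h_o·A) = 1/(28.8×13.7) = 0.002534 K/W
Sum of the known resistances R_other = 0.0167 K/W
Required total resistance R_tot = ΔT/Q_allow = 29/815 = 0.03558 K/W
R_glass-fibre batt = R_tot − R_other = 0.01888 K/W
L = R·k·A = 0.01888×0.0357×13.7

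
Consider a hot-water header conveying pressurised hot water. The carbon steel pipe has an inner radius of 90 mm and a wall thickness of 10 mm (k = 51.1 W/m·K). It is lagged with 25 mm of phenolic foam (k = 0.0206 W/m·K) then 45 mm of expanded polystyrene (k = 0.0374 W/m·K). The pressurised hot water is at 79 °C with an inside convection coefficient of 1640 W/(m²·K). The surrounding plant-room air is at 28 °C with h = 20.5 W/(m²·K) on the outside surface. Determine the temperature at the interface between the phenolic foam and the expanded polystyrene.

Radial resistances (cylindrical: R_cond = ln(r_o/r_i)/(2πkL), R_conv = 1/(h·2πrL)):
R_inner film = 1/(h_i·2πr₁L) = 1/(1640×2π×0.09×1) = 0.001078 K/W
R_carbon steel pipe wall = ln(100/90)/(2π×51.1×1) = 3.282×10^-4 K/W
R_phenolic foam = ln(125/100)/(2π×0.0206×1) = 1.724 K/W
R_expanded polystyrene = ln(170/125)/(2π×0.0374×1) = 1.308 K/W
R_outer film = 1/(h_o·2πr_oL) = 1/(20.5×2π×0.17×1) = 0.04567 K/W
R_total = 3.08 K/W
Q = ΔT/R_total = 51/3.08
Q = 16.6 W/m
T_interface = T_inner − Q·ΣR(inner→interface) = 79 − 16.6×1.725

T ≈ 50.4 °C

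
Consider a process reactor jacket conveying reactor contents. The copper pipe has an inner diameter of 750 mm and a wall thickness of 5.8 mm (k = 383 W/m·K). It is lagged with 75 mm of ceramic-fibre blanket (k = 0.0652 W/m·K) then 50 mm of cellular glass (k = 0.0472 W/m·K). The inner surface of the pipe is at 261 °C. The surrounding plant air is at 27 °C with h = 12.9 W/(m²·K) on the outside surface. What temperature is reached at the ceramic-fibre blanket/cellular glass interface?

T ≈ 135 °C

Radial resistances (cylindrical: R_cond = ln(r_o/r_i)/(2πkL), R_conv = 1/(h·2πrL)):
R_copper pipe wall = ln(380.8/375)/(2π×383×1) = 6.378×10^-6 K/W
R_ceramic-fibre blanket = ln(455.8/380.8)/(2π×0.0652×1) = 0.4388 K/W
R_cellular glass = ln(505.8/455.8)/(2π×0.0472×1) = 0.351 K/W
R_outer film = 1/(h_o·2πr_oL) = 1/(12.9×2π×0.5058×1) = 0.02439 K/W
R_total = 0.8142 K/W
Q = ΔT/R_total = 234/0.8142
Q = 287 W/m
T_interface = T_inner − Q·ΣR(inner→interface) = 261 − 287×0.4389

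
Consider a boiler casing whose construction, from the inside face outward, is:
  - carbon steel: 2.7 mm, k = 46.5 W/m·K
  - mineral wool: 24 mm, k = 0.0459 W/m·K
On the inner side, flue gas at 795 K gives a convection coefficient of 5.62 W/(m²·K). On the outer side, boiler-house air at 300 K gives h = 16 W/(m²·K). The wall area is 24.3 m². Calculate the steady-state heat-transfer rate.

Q ≈ 15800 W

Series thermal resistances:
R_inner film = 1/(h_i·A) = 1/(5.62×24.3) = 0.007322 K/W
R_carbon steel = L/(kA) = 0.0027/(46.5×24.3) = 2.389×10^-6 K/W
R_mineral wool = L/(kA) = 0.024/(0.0459×24.3) = 0.02152 K/W
R_outer film = 1/(h_o·A) = 1/(16×24.3) = 0.002572 K/W
R_total = 0.03141 K/W
Q = ΔT / R_total = 495 / 0.03141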